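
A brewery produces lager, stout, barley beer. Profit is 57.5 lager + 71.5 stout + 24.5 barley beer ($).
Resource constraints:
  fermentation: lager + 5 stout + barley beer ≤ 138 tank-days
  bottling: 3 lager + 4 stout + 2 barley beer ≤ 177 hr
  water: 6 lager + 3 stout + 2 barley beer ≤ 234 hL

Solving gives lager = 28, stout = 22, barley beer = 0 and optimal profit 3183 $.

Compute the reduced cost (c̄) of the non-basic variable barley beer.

-1

Binding: fermentation and water. Non-binding: bottling (5 unused).
Since bottling is not tight, its dual is 0.
Dual feasibility on the basic columns requires 1·y_fermentation + 6·y_water = 57.5, 5·y_fermentation + 3·y_water = 71.5.
→ y_fermentation = 9.5 and y_water = 8.
Reduced cost of barley beer: c₃ − yᵀa₃ = 24.5 − (9.5·1 + 8·2) = 24.5 − 25.5 = -1.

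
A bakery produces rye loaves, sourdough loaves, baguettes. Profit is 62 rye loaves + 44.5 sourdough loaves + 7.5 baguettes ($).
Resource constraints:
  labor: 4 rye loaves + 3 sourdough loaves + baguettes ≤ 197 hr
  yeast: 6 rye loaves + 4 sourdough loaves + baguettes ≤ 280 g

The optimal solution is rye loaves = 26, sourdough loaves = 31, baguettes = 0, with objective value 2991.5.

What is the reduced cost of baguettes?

Check each constraint at x*: labor 197/197 (tight); yeast 280/280 (tight).
Dual feasibility on the basic columns requires 4·y_labor + 6·y_yeast = 62, 3·y_labor + 4·y_yeast = 44.5.
This yields shadow prices y_labor = 9.5, y_yeast = 4.
Reduced cost of baguettes: c₃ − yᵀa₃ = 7.5 − (9.5·1 + 4·1) = 7.5 − 13.5 = -6.

-6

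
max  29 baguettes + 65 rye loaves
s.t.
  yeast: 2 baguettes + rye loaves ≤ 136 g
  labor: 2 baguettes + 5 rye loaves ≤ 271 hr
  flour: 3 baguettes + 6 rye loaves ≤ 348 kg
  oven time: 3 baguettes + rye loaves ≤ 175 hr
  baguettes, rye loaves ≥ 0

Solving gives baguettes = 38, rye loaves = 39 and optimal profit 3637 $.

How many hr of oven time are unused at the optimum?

oven time used = 3·38 + 1·39 = 153; slack = 175 − 153 = 22.

22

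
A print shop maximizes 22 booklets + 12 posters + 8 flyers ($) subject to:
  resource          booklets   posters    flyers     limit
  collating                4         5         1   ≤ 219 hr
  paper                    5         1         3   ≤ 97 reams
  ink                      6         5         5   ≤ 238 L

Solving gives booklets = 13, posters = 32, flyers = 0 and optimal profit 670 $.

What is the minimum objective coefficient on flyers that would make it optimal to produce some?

16

At the optimum: collating uses 212 of 219 (slack = 7); paper uses 97 of 97 (binding); ink uses 238 of 238 (binding).
By complementary slackness, y = 0 for the non-binding constraint.
The binding rows give the dual system: 5·y_paper + 6·y_ink = 22 and 1·y_paper + 5·y_ink = 12.
This yields shadow prices y_paper = 2, y_ink = 2.
flyers enters the basis when its profit ≥ yᵀa₃ = 2·3 + 2·5 = 16.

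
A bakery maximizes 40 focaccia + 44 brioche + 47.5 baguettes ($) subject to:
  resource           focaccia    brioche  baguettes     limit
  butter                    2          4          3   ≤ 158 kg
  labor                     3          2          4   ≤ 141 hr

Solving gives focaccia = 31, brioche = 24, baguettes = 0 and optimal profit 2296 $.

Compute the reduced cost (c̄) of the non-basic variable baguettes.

-8

At the optimum: butter uses 158 of 158 (binding); labor uses 141 of 141 (binding).
The binding rows give the dual system: 2·y_butter + 3·y_labor = 40 and 4·y_butter + 2·y_labor = 44.
→ y_butter = 6.5 and y_labor = 9.
Reduced cost of baguettes: c₃ − yᵀa₃ = 47.5 − (6.5·3 + 9·4) = 47.5 − 55.5 = -8.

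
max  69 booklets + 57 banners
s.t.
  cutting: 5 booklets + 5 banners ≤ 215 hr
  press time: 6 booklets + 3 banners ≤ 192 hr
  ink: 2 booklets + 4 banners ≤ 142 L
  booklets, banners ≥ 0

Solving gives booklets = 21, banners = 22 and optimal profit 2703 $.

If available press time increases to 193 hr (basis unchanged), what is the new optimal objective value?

2707

At the optimum: cutting uses 215 of 215 (binding); press time uses 192 of 192 (binding); ink uses 130 of 142 (slack = 12).
Since ink is not tight, its dual is 0.
Dual feasibility on the basic columns requires 5·y_cutting + 6·y_press time = 69, 5·y_cutting + 3·y_press time = 57.
Solving: y_cutting = 9, y_press time = 4.
Δz = y_press time·Δb = 4 × (1) = 4, so new z* = 2703 + 4 = 2707.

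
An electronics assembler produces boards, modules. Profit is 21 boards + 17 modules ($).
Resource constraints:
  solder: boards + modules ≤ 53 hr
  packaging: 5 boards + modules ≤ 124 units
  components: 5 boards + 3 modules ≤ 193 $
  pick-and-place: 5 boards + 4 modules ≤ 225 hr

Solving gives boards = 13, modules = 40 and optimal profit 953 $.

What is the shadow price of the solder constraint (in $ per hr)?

Binding: solder and pick-and-place. Non-binding: packaging (19 unused), components (8 unused).
Since packaging, components are not tight, their duals are 0.
From A_Bᵀ y = c: 1·y_solder + 5·y_pick-and-place = 21; 1·y_solder + 4·y_pick-and-place = 17.
Solving: y_solder = 1, y_pick-and-place = 4.
Shadow price of solder = 1.

1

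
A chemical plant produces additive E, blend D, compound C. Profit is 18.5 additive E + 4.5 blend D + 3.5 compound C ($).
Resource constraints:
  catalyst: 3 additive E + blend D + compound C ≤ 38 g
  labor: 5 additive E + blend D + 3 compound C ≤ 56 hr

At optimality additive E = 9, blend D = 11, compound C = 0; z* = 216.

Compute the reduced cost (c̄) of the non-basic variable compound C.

At the optimum: catalyst uses 38 of 38 (binding); labor uses 56 of 56 (binding).
The binding rows give the dual system: 3·y_catalyst + 5·y_labor = 18.5 and 1·y_catalyst + 1·y_labor = 4.5.
This yields shadow prices y_catalyst = 2, y_labor = 2.5.
Reduced cost of compound C: c₃ − yᵀa₃ = 3.5 − (2·1 + 2.5·3) = 3.5 − 9.5 = -6.

-6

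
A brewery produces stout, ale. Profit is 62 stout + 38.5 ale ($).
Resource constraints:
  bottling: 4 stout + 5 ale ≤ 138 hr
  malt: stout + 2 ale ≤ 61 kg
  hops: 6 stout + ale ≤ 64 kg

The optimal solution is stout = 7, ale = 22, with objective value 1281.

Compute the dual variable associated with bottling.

6.5

Check each constraint at x*: bottling 138/138 (tight); malt 51/61 (slack 10); hops 64/64 (tight).
Slack constraints have shadow price 0 (complementary slackness).
From A_Bᵀ y = c: 4·y_bottling + 6·y_hops = 62; 5·y_bottling + 1·y_hops = 38.5.
→ y_bottling = 6.5 and y_hops = 6.
Shadow price of bottling = 6.5.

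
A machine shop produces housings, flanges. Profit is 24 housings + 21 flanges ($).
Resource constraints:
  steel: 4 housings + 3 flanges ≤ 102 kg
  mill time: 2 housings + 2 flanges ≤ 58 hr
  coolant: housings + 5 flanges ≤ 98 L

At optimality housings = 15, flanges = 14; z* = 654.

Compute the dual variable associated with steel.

Binding: steel and mill time. Non-binding: coolant (13 unused).
Since coolant is not tight, its dual is 0.
Dual feasibility on the basic columns requires 4·y_steel + 2·y_mill time = 24, 3·y_steel + 2·y_mill time = 21.
Solving: y_steel = 3, y_mill time = 6.
Shadow price of steel = 3.

3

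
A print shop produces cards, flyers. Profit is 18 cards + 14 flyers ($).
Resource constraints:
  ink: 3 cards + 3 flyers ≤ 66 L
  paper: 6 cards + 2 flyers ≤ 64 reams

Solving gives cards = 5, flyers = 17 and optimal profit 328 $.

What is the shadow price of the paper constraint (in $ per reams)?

1

Check each constraint at x*: ink 66/66 (tight); paper 64/64 (tight).
Dual feasibility on the basic columns requires 3·y_ink + 6·y_paper = 18, 3·y_ink + 2·y_paper = 14.
This yields shadow prices y_ink = 4, y_paper = 1.
Shadow price of paper = 1.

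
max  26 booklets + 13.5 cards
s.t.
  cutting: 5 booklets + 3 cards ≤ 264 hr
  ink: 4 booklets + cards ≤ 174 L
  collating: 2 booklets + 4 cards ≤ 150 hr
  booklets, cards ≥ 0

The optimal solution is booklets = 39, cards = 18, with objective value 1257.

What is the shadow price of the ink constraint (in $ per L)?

Binding: ink and collating. Non-binding: cutting (15 unused).
By complementary slackness, y = 0 for the non-binding constraint.
Dual feasibility on the basic columns requires 4·y_ink + 2·y_collating = 26, 1·y_ink + 4·y_collating = 13.5.
→ y_ink = 5.5 and y_collating = 2.
Shadow price of ink = 5.5.

5.5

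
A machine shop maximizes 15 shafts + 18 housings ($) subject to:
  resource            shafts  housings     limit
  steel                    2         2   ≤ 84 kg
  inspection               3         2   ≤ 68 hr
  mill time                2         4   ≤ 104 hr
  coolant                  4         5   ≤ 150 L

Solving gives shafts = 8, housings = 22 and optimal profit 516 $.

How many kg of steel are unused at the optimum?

steel used = 2·8 + 2·22 = 60; slack = 84 − 60 = 24.

24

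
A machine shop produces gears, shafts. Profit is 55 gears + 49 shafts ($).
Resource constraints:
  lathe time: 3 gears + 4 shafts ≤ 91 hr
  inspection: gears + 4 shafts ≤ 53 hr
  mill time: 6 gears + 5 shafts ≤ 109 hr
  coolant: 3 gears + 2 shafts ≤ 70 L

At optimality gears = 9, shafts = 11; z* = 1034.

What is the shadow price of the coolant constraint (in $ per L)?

Check each constraint at x*: lathe time 71/91 (slack 20); inspection 53/53 (tight); mill time 109/109 (tight); coolant 49/70 (slack 21).
Slack constraints have shadow price 0 (complementary slackness).
The binding rows give the dual system: 1·y_inspection + 6·y_mill time = 55 and 4·y_inspection + 5·y_mill time = 49.
→ y_inspection = 1 and y_mill time = 9.
Shadow price of coolant = 0.

0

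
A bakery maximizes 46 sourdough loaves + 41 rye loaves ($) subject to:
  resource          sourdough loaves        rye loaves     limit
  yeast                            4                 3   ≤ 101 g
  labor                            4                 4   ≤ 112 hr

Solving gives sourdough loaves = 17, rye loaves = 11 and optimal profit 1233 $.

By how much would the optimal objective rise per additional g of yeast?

5

Both yeast and labor are binding at x*.
From A_Bᵀ y = c: 4·y_yeast + 4·y_labor = 46; 3·y_yeast + 4·y_labor = 41.
This yields shadow prices y_yeast = 5, y_labor = 6.5.
Shadow price of yeast = 5.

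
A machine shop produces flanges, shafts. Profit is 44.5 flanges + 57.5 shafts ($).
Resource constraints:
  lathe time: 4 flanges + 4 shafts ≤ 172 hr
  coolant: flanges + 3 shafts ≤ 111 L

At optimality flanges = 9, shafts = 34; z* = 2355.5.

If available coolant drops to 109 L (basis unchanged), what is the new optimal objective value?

2342.5

Check each constraint at x*: lathe time 172/172 (tight); coolant 111/111 (tight).
From A_Bᵀ y = c: 4·y_lathe time + 1·y_coolant = 44.5; 4·y_lathe time + 3·y_coolant = 57.5.
→ y_lathe time = 9.5 and y_coolant = 6.5.
Δz = y_coolant·Δb = 6.5 × (-2) = -13, so new z* = 2355.5 − 13 = 2342.5.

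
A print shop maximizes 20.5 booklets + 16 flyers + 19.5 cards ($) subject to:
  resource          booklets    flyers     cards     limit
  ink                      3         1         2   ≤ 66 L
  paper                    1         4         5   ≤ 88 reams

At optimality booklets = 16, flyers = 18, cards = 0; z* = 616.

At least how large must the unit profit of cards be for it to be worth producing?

24.5

Both ink and paper are binding at x*.
From A_Bᵀ y = c: 3·y_ink + 1·y_paper = 20.5; 1·y_ink + 4·y_paper = 16.
→ y_ink = 6 and y_paper = 2.5.
cards enters the basis when its profit ≥ yᵀa₃ = 6·2 + 2.5·5 = 24.5.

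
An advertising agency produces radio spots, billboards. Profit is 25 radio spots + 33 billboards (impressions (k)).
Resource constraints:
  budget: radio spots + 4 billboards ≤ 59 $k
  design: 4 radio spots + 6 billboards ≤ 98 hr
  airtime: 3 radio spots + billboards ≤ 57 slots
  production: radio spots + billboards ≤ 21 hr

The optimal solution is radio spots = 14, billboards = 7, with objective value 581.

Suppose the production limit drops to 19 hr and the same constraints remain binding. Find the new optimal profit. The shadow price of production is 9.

563

Δb = -2, so new z* = 581 + (9)·(-2) = 581 − 18 = 563.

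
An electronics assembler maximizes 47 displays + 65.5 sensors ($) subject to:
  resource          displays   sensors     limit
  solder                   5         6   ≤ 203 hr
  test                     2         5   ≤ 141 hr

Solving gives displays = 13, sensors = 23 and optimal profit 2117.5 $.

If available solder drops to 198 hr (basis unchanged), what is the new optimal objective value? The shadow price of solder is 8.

Δb = -5, so new z* = 2117.5 + (8)·(-5) = 2117.5 − 40 = 2077.5.

2077.5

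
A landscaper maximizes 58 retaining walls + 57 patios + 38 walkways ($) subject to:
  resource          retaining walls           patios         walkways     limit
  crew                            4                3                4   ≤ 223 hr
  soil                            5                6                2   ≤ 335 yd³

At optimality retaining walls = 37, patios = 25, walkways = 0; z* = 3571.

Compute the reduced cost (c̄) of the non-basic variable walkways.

-2

Check each constraint at x*: crew 223/223 (tight); soil 335/335 (tight).
Dual feasibility on the basic columns requires 4·y_crew + 5·y_soil = 58, 3·y_crew + 6·y_soil = 57.
This yields shadow prices y_crew = 7, y_soil = 6.
Reduced cost of walkways: c₃ − yᵀa₃ = 38 − (7·4 + 6·2) = 38 − 40 = -2.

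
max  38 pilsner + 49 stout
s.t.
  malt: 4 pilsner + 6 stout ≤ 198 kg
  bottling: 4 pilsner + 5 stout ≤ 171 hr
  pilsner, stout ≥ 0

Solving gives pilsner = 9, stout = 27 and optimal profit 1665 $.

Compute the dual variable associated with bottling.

8

At the optimum: malt uses 198 of 198 (binding); bottling uses 171 of 171 (binding).
Dual feasibility on the basic columns requires 4·y_malt + 4·y_bottling = 38, 6·y_malt + 5·y_bottling = 49.
Solving: y_malt = 1.5, y_bottling = 8.
Shadow price of bottling = 8.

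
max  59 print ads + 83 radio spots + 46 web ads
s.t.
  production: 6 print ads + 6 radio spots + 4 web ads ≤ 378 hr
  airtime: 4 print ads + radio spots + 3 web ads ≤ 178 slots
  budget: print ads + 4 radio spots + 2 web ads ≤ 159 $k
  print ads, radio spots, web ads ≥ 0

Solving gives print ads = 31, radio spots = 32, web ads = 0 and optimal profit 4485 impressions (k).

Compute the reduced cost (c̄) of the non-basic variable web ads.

Check each constraint at x*: production 378/378 (tight); airtime 156/178 (slack 22); budget 159/159 (tight).
By complementary slackness, y = 0 for the non-binding constraint.
From A_Bᵀ y = c: 6·y_production + 1·y_budget = 59; 6·y_production + 4·y_budget = 83.
This yields shadow prices y_production = 8.5, y_budget = 8.
Reduced cost of web ads: c₃ − yᵀa₃ = 46 − (8.5·4 + 8·2) = 46 − 50 = -4.

-4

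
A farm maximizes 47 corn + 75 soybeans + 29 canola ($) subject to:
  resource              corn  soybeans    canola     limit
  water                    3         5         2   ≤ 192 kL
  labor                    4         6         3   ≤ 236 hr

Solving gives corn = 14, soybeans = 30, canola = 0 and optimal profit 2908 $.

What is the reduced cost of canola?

-4

At the optimum: water uses 192 of 192 (binding); labor uses 236 of 236 (binding).
From A_Bᵀ y = c: 3·y_water + 4·y_labor = 47; 5·y_water + 6·y_labor = 75.
→ y_water = 9 and y_labor = 5.
Reduced cost of canola: c₃ − yᵀa₃ = 29 − (9·2 + 5·3) = 29 − 33 = -4.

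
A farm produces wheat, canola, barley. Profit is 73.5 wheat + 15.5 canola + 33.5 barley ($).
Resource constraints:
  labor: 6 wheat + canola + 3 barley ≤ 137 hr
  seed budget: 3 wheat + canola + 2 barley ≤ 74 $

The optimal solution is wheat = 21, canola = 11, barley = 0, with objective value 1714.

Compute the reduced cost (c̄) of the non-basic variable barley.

Check each constraint at x*: labor 137/137 (tight); seed budget 74/74 (tight).
The binding rows give the dual system: 6·y_labor + 3·y_seed budget = 73.5 and 1·y_labor + 1·y_seed budget = 15.5.
→ y_labor = 9 and y_seed budget = 6.5.
Reduced cost of barley: c₃ − yᵀa₃ = 33.5 − (9·3 + 6.5·2) = 33.5 − 40 = -6.5.

-6.5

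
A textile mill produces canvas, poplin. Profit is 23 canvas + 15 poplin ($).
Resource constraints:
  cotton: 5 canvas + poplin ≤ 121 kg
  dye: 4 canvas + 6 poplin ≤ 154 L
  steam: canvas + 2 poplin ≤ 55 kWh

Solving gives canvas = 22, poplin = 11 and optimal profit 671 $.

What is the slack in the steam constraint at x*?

11

steam used = 1·22 + 2·11 = 44; slack = 55 − 44 = 11.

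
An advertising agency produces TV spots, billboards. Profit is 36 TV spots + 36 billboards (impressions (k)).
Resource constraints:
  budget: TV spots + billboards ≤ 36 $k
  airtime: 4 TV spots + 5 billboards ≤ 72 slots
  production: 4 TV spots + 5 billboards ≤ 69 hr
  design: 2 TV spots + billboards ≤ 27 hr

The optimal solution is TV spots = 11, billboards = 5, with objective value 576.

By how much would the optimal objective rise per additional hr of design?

Binding: production and design. Non-binding: budget (20 unused), airtime (3 unused).
Slack constraints have shadow price 0 (complementary slackness).
The binding rows give the dual system: 4·y_production + 2·y_design = 36 and 5·y_production + 1·y_design = 36.
Solving: y_production = 6, y_design = 6.
Shadow price of design = 6.

6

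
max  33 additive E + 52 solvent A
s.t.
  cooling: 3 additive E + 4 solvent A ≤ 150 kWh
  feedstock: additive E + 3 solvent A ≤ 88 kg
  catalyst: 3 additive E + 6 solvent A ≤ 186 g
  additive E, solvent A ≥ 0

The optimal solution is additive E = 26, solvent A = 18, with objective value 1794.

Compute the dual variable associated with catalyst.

At the optimum: cooling uses 150 of 150 (binding); feedstock uses 80 of 88 (slack = 8); catalyst uses 186 of 186 (binding).
By complementary slackness, y = 0 for the non-binding constraint.
From A_Bᵀ y = c: 3·y_cooling + 3·y_catalyst = 33; 4·y_cooling + 6·y_catalyst = 52.
Solving: y_cooling = 7, y_catalyst = 4.
Shadow price of catalyst = 4.

4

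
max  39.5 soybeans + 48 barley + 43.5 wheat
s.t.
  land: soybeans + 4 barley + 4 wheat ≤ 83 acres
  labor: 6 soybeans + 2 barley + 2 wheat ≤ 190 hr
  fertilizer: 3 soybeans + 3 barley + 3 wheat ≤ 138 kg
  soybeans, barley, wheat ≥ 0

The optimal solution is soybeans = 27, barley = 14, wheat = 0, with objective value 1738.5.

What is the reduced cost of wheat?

At the optimum: land uses 83 of 83 (binding); labor uses 190 of 190 (binding); fertilizer uses 123 of 138 (slack = 15).
By complementary slackness, y = 0 for the non-binding constraint.
Dual feasibility on the basic columns requires 1·y_land + 6·y_labor = 39.5, 4·y_land + 2·y_labor = 48.
→ y_land = 9.5 and y_labor = 5.
Reduced cost of wheat: c₃ − yᵀa₃ = 43.5 − (9.5·4 + 5·2) = 43.5 − 48 = -4.5.

-4.5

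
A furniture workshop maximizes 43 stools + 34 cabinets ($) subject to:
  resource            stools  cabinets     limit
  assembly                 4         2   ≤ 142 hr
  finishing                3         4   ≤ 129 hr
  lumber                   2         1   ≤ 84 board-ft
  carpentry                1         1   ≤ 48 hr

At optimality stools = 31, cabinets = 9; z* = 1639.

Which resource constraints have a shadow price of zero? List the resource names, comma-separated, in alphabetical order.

carpentry, lumber

assembly: 142/142 (binding)
finishing: 129/129 (binding)
lumber: 71/84 (slack 13)
carpentry: 40/48 (slack 8)
By complementary slackness, a constraint with positive slack has shadow price 0 → carpentry, lumber.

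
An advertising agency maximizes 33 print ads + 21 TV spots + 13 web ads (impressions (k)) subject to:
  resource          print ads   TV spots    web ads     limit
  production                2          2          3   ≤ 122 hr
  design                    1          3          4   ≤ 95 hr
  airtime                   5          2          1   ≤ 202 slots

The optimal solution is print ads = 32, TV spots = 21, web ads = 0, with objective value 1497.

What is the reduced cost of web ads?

-5

Binding: design and airtime. Non-binding: production (16 unused).
By complementary slackness, y = 0 for the non-binding constraint.
Dual feasibility on the basic columns requires 1·y_design + 5·y_airtime = 33, 3·y_design + 2·y_airtime = 21.
Solving: y_design = 3, y_airtime = 6.
Reduced cost of web ads: c₃ − yᵀa₃ = 13 − (3·4 + 6·1) = 13 − 18 = -5.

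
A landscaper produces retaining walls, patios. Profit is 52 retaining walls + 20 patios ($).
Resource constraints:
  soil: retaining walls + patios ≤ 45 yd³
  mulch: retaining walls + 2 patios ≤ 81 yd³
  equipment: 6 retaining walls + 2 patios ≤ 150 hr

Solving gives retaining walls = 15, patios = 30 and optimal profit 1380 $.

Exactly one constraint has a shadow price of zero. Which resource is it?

mulch

soil: 45/45 (binding)
mulch: 75/81 (slack 6)
equipment: 150/150 (binding)
By complementary slackness, a constraint with positive slack has shadow price 0 → mulch.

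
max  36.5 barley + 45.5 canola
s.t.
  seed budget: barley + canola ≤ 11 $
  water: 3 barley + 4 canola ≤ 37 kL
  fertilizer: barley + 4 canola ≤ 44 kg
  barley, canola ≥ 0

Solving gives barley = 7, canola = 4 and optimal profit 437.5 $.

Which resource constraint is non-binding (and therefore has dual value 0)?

seed budget: 11/11 (binding)
water: 37/37 (binding)
fertilizer: 23/44 (slack 21)
By complementary slackness, a constraint with positive slack has shadow price 0 → fertilizer.

fertilizer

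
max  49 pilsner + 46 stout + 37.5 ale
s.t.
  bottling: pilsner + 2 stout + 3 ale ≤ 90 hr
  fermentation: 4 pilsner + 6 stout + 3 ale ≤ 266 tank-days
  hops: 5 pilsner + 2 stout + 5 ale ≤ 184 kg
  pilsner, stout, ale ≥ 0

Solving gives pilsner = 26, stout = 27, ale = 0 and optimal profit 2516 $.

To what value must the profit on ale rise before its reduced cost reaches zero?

At the optimum: bottling uses 80 of 90 (slack = 10); fermentation uses 266 of 266 (binding); hops uses 184 of 184 (binding).
Since bottling is not tight, its dual is 0.
From A_Bᵀ y = c: 4·y_fermentation + 5·y_hops = 49; 6·y_fermentation + 2·y_hops = 46.
This yields shadow prices y_fermentation = 6, y_hops = 5.
ale enters the basis when its profit ≥ yᵀa₃ = 6·3 + 5·5 = 43.

43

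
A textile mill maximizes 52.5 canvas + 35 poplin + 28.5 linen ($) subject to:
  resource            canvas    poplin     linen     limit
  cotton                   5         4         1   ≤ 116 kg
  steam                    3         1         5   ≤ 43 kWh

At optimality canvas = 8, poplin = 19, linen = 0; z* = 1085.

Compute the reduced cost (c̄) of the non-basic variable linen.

-4

Both cotton and steam are binding at x*.
From A_Bᵀ y = c: 5·y_cotton + 3·y_steam = 52.5; 4·y_cotton + 1·y_steam = 35.
This yields shadow prices y_cotton = 7.5, y_steam = 5.
Reduced cost of linen: c₃ − yᵀa₃ = 28.5 − (7.5·1 + 5·5) = 28.5 − 32.5 = -4.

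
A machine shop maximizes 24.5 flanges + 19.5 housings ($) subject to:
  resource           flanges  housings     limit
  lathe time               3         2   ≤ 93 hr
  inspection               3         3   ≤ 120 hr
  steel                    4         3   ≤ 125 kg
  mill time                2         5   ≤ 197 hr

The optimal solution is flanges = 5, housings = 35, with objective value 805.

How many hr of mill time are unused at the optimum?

mill time used = 2·5 + 5·35 = 185; slack = 197 − 185 = 12.

12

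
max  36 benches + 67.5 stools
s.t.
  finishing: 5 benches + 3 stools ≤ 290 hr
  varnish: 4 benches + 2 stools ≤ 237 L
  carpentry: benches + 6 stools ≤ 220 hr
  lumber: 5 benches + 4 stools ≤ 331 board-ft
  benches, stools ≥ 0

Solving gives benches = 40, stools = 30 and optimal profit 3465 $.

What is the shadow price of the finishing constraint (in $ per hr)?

At the optimum: finishing uses 290 of 290 (binding); varnish uses 220 of 237 (slack = 17); carpentry uses 220 of 220 (binding); lumber uses 320 of 331 (slack = 11).
Slack constraints have shadow price 0 (complementary slackness).
Dual feasibility on the basic columns requires 5·y_finishing + 1·y_carpentry = 36, 3·y_finishing + 6·y_carpentry = 67.5.
Solving: y_finishing = 5.5, y_carpentry = 8.5.
Shadow price of finishing = 5.5.

5.5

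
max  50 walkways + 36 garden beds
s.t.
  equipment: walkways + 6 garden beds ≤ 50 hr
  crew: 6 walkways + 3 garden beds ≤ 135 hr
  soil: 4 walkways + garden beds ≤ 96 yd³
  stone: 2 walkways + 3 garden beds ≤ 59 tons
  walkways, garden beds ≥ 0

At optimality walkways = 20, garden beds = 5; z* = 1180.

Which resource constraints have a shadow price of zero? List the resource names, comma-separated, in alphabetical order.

equipment: 50/50 (binding)
crew: 135/135 (binding)
soil: 85/96 (slack 11)
stone: 55/59 (slack 4)
By complementary slackness, a constraint with positive slack has shadow price 0 → soil, stone.

soil, stone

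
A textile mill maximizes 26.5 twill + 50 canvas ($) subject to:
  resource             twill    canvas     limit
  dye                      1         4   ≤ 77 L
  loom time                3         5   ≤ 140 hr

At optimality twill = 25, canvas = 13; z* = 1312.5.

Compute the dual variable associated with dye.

Both dye and loom time are binding at x*.
Dual feasibility on the basic columns requires 1·y_dye + 3·y_loom time = 26.5, 4·y_dye + 5·y_loom time = 50.
Solving: y_dye = 2.5, y_loom time = 8.
Shadow price of dye = 2.5.

2.5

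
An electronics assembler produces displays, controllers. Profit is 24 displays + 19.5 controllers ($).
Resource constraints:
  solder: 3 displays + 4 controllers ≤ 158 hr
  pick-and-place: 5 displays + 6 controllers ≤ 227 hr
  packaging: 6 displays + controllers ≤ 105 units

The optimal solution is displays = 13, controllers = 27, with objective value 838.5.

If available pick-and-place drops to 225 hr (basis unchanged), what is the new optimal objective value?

832.5

Check each constraint at x*: solder 147/158 (slack 11); pick-and-place 227/227 (tight); packaging 105/105 (tight).
Slack constraints have shadow price 0 (complementary slackness).
The binding rows give the dual system: 5·y_pick-and-place + 6·y_packaging = 24 and 6·y_pick-and-place + 1·y_packaging = 19.5.
Solving: y_pick-and-place = 3, y_packaging = 1.5.
Δz = y_pick-and-place·Δb = 3 × (-2) = -6, so new z* = 838.5 − 6 = 832.5.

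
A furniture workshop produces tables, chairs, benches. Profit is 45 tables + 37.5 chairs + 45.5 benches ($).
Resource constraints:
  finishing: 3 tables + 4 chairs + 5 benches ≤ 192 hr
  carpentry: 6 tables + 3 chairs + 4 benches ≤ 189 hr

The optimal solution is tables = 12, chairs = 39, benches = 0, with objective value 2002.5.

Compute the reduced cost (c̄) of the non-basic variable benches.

-2.5

Both finishing and carpentry are binding at x*.
Dual feasibility on the basic columns requires 3·y_finishing + 6·y_carpentry = 45, 4·y_finishing + 3·y_carpentry = 37.5.
Solving: y_finishing = 6, y_carpentry = 4.5.
Reduced cost of benches: c₃ − yᵀa₃ = 45.5 − (6·5 + 4.5·4) = 45.5 − 48 = -2.5.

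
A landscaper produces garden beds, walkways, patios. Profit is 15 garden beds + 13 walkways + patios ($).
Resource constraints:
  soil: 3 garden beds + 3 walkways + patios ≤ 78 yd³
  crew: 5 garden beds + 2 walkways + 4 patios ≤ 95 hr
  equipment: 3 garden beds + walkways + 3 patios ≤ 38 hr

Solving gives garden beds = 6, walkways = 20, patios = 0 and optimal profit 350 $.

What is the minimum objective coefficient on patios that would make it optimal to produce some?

Binding: soil and equipment. Non-binding: crew (25 unused).
Slack constraints have shadow price 0 (complementary slackness).
From A_Bᵀ y = c: 3·y_soil + 3·y_equipment = 15; 3·y_soil + 1·y_equipment = 13.
Solving: y_soil = 4, y_equipment = 1.
patios enters the basis when its profit ≥ yᵀa₃ = 4·1 + 1·3 = 7.

7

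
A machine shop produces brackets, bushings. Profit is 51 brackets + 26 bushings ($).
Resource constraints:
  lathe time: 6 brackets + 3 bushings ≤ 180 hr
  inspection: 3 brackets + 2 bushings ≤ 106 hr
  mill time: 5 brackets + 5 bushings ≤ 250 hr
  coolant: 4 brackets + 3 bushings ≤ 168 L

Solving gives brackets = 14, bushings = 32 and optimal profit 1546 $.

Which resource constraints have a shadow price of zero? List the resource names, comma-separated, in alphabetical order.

lathe time: 180/180 (binding)
inspection: 106/106 (binding)
mill time: 230/250 (slack 20)
coolant: 152/168 (slack 16)
By complementary slackness, a constraint with positive slack has shadow price 0 → coolant, mill time.

coolant, mill time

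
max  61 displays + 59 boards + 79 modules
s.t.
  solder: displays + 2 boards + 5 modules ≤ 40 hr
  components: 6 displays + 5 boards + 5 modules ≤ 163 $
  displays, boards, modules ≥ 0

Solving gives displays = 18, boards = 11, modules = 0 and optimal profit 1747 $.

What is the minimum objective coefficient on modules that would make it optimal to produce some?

80

Check each constraint at x*: solder 40/40 (tight); components 163/163 (tight).
The binding rows give the dual system: 1·y_solder + 6·y_components = 61 and 2·y_solder + 5·y_components = 59.
→ y_solder = 7 and y_components = 9.
modules enters the basis when its profit ≥ yᵀa₃ = 7·5 + 9·5 = 80.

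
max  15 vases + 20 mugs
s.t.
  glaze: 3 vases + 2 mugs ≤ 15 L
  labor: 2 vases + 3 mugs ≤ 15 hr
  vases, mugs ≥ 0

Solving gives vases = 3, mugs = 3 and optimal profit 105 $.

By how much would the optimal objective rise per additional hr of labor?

6

Check each constraint at x*: glaze 15/15 (tight); labor 15/15 (tight).
The binding rows give the dual system: 3·y_glaze + 2·y_labor = 15 and 2·y_glaze + 3·y_labor = 20.
This yields shadow prices y_glaze = 1, y_labor = 6.
Shadow price of labor = 6.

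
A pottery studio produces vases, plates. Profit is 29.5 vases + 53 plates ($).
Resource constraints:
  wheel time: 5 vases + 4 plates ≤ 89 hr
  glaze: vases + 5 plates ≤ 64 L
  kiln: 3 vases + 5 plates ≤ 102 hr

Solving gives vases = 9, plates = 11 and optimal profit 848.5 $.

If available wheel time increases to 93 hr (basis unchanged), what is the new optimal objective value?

866.5

Check each constraint at x*: wheel time 89/89 (tight); glaze 64/64 (tight); kiln 82/102 (slack 20).
By complementary slackness, y = 0 for the non-binding constraint.
From A_Bᵀ y = c: 5·y_wheel time + 1·y_glaze = 29.5; 4·y_wheel time + 5·y_glaze = 53.
→ y_wheel time = 4.5 and y_glaze = 7.
Δz = y_wheel time·Δb = 4.5 × (4) = 18, so new z* = 848.5 + 18 = 866.5.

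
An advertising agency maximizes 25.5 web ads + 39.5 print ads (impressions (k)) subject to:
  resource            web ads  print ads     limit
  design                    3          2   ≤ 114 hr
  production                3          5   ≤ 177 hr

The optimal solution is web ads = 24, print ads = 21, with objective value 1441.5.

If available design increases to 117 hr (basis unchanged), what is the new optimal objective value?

1444.5

Both design and production are binding at x*.
Dual feasibility on the basic columns requires 3·y_design + 3·y_production = 25.5, 2·y_design + 5·y_production = 39.5.
This yields shadow prices y_design = 1, y_production = 7.5.
Δz = y_design·Δb = 1 × (3) = 3, so new z* = 1441.5 + 3 = 1444.5.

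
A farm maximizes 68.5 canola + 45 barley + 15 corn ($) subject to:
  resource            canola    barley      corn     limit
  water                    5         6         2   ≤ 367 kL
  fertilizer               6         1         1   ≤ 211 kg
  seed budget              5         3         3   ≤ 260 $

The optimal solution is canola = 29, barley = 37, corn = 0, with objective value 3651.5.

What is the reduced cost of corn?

Check each constraint at x*: water 367/367 (tight); fertilizer 211/211 (tight); seed budget 256/260 (slack 4).
Slack constraints have shadow price 0 (complementary slackness).
From A_Bᵀ y = c: 5·y_water + 6·y_fertilizer = 68.5; 6·y_water + 1·y_fertilizer = 45.
Solving: y_water = 6.5, y_fertilizer = 6.
Reduced cost of corn: c₃ − yᵀa₃ = 15 − (6.5·2 + 6·1) = 15 − 19 = -4.

-4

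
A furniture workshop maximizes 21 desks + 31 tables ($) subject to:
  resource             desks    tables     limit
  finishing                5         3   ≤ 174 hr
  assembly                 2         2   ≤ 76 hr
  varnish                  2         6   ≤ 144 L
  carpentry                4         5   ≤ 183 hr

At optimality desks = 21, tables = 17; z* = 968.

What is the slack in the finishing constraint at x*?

finishing used = 5·21 + 3·17 = 156; slack = 174 − 156 = 18.

18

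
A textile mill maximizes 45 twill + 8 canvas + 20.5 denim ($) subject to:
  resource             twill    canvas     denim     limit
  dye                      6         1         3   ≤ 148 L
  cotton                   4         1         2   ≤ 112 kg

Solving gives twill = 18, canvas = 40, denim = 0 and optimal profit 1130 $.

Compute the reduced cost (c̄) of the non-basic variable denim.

-2

Both dye and cotton are binding at x*.
From A_Bᵀ y = c: 6·y_dye + 4·y_cotton = 45; 1·y_dye + 1·y_cotton = 8.
This yields shadow prices y_dye = 6.5, y_cotton = 1.5.
Reduced cost of denim: c₃ − yᵀa₃ = 20.5 − (6.5·3 + 1.5·2) = 20.5 − 22.5 = -2.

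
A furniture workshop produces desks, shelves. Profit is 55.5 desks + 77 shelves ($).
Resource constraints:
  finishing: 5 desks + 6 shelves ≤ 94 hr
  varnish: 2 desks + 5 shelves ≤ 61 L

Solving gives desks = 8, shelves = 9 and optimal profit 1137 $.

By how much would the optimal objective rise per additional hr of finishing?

Both finishing and varnish are binding at x*.
Dual feasibility on the basic columns requires 5·y_finishing + 2·y_varnish = 55.5, 6·y_finishing + 5·y_varnish = 77.
→ y_finishing = 9.5 and y_varnish = 4.
Shadow price of finishing = 9.5.

9.5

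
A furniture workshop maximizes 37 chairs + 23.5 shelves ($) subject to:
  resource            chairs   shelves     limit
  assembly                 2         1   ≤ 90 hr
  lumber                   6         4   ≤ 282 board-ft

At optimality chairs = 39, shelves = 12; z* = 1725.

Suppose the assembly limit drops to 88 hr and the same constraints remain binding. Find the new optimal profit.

Check each constraint at x*: assembly 90/90 (tight); lumber 282/282 (tight).
The binding rows give the dual system: 2·y_assembly + 6·y_lumber = 37 and 1·y_assembly + 4·y_lumber = 23.5.
→ y_assembly = 3.5 and y_lumber = 5.
Δz = y_assembly·Δb = 3.5 × (-2) = -7, so new z* = 1725 − 7 = 1718.

1718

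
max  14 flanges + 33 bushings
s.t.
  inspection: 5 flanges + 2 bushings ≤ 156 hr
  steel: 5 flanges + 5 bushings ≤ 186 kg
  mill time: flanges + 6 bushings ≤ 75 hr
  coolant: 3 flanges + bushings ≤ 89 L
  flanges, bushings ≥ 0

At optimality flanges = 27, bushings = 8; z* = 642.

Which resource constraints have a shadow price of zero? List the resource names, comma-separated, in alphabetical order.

inspection: 151/156 (slack 5)
steel: 175/186 (slack 11)
mill time: 75/75 (binding)
coolant: 89/89 (binding)
By complementary slackness, a constraint with positive slack has shadow price 0 → inspection, steel.

inspection, steel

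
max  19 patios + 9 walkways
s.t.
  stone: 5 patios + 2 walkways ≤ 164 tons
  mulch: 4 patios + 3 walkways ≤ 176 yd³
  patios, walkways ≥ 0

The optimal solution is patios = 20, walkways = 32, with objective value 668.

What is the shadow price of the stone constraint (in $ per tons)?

3

At the optimum: stone uses 164 of 164 (binding); mulch uses 176 of 176 (binding).
From A_Bᵀ y = c: 5·y_stone + 4·y_mulch = 19; 2·y_stone + 3·y_mulch = 9.
Solving: y_stone = 3, y_mulch = 1.
Shadow price of stone = 3.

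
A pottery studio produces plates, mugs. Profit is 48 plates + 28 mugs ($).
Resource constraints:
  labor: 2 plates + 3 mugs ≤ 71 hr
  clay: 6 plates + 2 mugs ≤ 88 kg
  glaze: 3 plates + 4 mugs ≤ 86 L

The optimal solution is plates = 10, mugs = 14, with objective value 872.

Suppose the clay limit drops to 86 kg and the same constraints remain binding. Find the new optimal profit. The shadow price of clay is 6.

Δb = -2, so new z* = 872 + (6)·(-2) = 872 − 12 = 860.

860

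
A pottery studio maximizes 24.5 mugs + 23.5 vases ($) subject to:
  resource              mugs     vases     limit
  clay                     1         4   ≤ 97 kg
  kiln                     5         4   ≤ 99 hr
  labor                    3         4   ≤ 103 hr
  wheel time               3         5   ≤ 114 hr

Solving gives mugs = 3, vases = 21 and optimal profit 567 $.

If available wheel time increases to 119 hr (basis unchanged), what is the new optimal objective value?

At the optimum: clay uses 87 of 97 (slack = 10); kiln uses 99 of 99 (binding); labor uses 93 of 103 (slack = 10); wheel time uses 114 of 114 (binding).
Slack constraints have shadow price 0 (complementary slackness).
Dual feasibility on the basic columns requires 5·y_kiln + 3·y_wheel time = 24.5, 4·y_kiln + 5·y_wheel time = 23.5.
→ y_kiln = 4 and y_wheel time = 1.5.
Δz = y_wheel time·Δb = 1.5 × (5) = 7.5, so new z* = 567 + 7.5 = 574.5.

574.5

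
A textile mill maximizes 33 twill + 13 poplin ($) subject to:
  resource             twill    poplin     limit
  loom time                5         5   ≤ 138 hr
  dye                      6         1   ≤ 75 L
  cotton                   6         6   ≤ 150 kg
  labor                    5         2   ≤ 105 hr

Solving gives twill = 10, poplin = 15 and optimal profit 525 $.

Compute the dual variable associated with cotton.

Binding: dye and cotton. Non-binding: loom time (13 unused), labor (25 unused).
By complementary slackness, y = 0 for the non-binding constraints.
Dual feasibility on the basic columns requires 6·y_dye + 6·y_cotton = 33, 1·y_dye + 6·y_cotton = 13.
Solving: y_dye = 4, y_cotton = 1.5.
Shadow price of cotton = 1.5.

1.5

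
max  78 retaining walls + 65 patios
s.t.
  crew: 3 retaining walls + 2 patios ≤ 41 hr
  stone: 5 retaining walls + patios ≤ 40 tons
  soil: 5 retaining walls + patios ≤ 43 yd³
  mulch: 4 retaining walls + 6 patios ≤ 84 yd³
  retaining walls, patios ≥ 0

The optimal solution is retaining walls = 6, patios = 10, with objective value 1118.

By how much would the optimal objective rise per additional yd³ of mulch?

9.5

At the optimum: crew uses 38 of 41 (slack = 3); stone uses 40 of 40 (binding); soil uses 40 of 43 (slack = 3); mulch uses 84 of 84 (binding).
Since crew, soil are not tight, their duals are 0.
From A_Bᵀ y = c: 5·y_stone + 4·y_mulch = 78; 1·y_stone + 6·y_mulch = 65.
→ y_stone = 8 and y_mulch = 9.5.
Shadow price of mulch = 9.5.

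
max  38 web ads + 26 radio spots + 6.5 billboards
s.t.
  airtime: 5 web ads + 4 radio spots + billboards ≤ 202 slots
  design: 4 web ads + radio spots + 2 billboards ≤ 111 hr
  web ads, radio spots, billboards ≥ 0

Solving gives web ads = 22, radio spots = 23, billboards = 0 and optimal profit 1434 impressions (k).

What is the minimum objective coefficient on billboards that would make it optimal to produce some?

10

At the optimum: airtime uses 202 of 202 (binding); design uses 111 of 111 (binding).
Dual feasibility on the basic columns requires 5·y_airtime + 4·y_design = 38, 4·y_airtime + 1·y_design = 26.
Solving: y_airtime = 6, y_design = 2.
billboards enters the basis when its profit ≥ yᵀa₃ = 6·1 + 2·2 = 10.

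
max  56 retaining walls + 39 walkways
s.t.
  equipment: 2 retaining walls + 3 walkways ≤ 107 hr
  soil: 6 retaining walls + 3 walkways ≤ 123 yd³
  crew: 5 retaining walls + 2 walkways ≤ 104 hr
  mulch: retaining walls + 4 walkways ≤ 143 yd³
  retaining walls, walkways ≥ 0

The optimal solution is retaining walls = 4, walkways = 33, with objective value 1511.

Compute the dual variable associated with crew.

Check each constraint at x*: equipment 107/107 (tight); soil 123/123 (tight); crew 86/104 (slack 18); mulch 136/143 (slack 7).
By complementary slackness, y = 0 for the non-binding constraints.
The binding rows give the dual system: 2·y_equipment + 6·y_soil = 56 and 3·y_equipment + 3·y_soil = 39.
Solving: y_equipment = 5.5, y_soil = 7.5.
Shadow price of crew = 0.

0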